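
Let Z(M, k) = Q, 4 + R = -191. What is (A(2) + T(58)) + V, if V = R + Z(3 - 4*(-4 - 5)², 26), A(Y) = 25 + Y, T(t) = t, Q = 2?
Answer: -108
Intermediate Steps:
R = -195 (R = -4 - 191 = -195)
Z(M, k) = 2
V = -193 (V = -195 + 2 = -193)
(A(2) + T(58)) + V = ((25 + 2) + 58) - 193 = (27 + 58) - 193 = 85 - 193 = -108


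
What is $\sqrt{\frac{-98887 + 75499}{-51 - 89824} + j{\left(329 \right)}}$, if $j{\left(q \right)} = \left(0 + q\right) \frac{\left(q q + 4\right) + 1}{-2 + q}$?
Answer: $\frac{\sqrt{418072723769392910}}{1959275} \approx 330.01$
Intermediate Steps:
$j{\left(q \right)} = \frac{q \left(5 + q^{2}\right)}{-2 + q}$ ($j{\left(q \right)} = q \frac{\left(q^{2} + 4\right) + 1}{-2 + q} = q \frac{\left(4 + q^{2}\right) + 1}{-2 + q} = q \frac{5 + q^{2}}{-2 + q} = \frac{q \left(5 + q^{2}\right)}{-2 + q}$)
$\sqrt{\frac{-98887 + 75499}{-51 - 89824} + j{\left(329 \right)}} = \sqrt{\frac{-98887 + 75499}{-51 - 89824} + \frac{329 \left(5 + 329^{2}\right)}{-2 + 329}} = \sqrt{- \frac{23388}{-89875} + \frac{329 \left(5 + 108241\right)}{327}} = \sqrt{\left(-23388\right) \left(- \frac{1}{89875}\right) + 329 \cdot \frac{1}{327} \cdot 108246} = \sqrt{\frac{23388}{89875} + \frac{11870978}{109}} = \sqrt{\frac{1066906697042}{9796375}} = \frac{\sqrt{418072723769392910}}{1959275}$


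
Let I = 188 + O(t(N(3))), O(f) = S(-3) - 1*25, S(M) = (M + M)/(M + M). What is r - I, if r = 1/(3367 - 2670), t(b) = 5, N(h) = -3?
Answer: -114307/697 ≈ -164.00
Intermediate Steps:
S(M) = 1 (S(M) = (2*M)/((2*M)) = (2*M)*(1/(2*M)) = 1)
O(f) = -24 (O(f) = 1 - 1*25 = 1 - 25 = -24)
r = 1/697 ≈ 0.0014347
I = 164 (I = 188 - 24 = 164)
r - I = 1/697 - 1*164 = 1/697 - 164 = -114307/697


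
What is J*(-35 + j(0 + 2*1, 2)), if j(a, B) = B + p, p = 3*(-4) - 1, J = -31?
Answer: 1426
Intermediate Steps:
p = -13 (p = -12 - 1 = -13)
j(a, B) = -13 + B (j(a, B) = B - 13 = -13 + B)
J*(-35 + j(0 + 2*1, 2)) = -31*(-35 + (-13 + 2)) = -31*(-35 - 11) = -31*(-46) = 1426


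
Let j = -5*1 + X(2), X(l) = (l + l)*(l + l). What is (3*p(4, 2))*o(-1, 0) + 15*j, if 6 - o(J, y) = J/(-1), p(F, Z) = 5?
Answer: 240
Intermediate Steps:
o(J, y) = 6 + J (o(J, y) = 6 - J/(-1) = 6 - J*(-1) = 6 - (-1)*J = 6 + J)
X(l) = 4*l² (X(l) = (2*l)*(2*l) = 4*l²)
j = 11 (j = -5*1 + 4*2² = -5 + 4*4 = -5 + 16 = 11)
(3*p(4, 2))*o(-1, 0) + 15*j = (3*5)*(6 - 1) + 15*11 = 15*5 + 165 = 75 + 165 = 240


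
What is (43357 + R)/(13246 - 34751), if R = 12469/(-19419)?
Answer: -841937114/417605595 ≈ -2.0161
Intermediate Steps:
R = -12469/19419 (R = 12469*(-1/19419) = -12469/19419 ≈ -0.64210)
(43357 + R)/(13246 - 34751) = (43357 - 12469/19419)/(13246 - 34751) = (841937114/19419)/(-21505) = (841937114/19419)*(-1/21505) = -841937114/417605595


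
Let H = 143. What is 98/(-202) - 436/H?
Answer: -51043/14443 ≈ -3.5341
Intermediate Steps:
98/(-202) - 436/H = 98/(-202) - 436/143 = 98*(-1/202) - 436*1/143 = -49/101 - 436/143 = -51043/14443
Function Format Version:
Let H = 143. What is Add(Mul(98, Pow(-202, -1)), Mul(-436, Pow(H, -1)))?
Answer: Rational(-51043, 14443) ≈ -3.5341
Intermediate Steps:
Add(Mul(98, Pow(-202, -1)), Mul(-436, Pow(H, -1))) = Add(Mul(98, Pow(-202, -1)), Mul(-436, Pow(143, -1))) = Add(Mul(98, Rational(-1, 202)), Mul(-436, Rational(1, 143))) = Add(Rational(-49, 101), Rational(-436, 143)) = Rational(-51043, 14443)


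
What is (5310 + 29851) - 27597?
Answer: 7564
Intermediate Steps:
(5310 + 29851) - 27597 = 35161 - 27597 = 7564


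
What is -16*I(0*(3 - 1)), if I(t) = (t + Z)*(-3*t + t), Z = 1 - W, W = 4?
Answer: 0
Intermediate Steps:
Z = -3 (Z = 1 - 1*4 = 1 - 4 = -3)
I(t) = -2*t*(-3 + t) (I(t) = (t - 3)*(-3*t + t) = (-3 + t)*(-2*t) = -2*t*(-3 + t))
-16*I(0*(3 - 1)) = -32*0*(3 - 1)*(3 - 0*(3 - 1)) = -32*0*2*(3 - 0*2) = -32*0*(3 - 1*0) = -32*0*(3 + 0) = -32*0*3 = -16*0 = 0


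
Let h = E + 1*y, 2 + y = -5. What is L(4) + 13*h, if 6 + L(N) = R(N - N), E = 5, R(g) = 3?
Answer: -29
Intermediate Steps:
y = -7 (y = -2 - 5 = -7)
L(N) = -3 (L(N) = -6 + 3 = -3)
h = -2 (h = 5 + 1*(-7) = 5 - 7 = -2)
L(4) + 13*h = -3 + 13*(-2) = -3 - 26 = -29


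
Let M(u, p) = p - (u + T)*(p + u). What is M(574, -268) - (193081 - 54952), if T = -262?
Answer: -233869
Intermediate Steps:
M(u, p) = p - (-262 + u)*(p + u) (M(u, p) = p - (u - 262)*(p + u) = p - (-262 + u)*(p + u))
M(574, -268) - (193081 - 54952) = (-1*574**2 + 262*574 + 263*(-268) - 1*(-268)*574) - (193081 - 54952) = (-1*329476 + 150388 - 70484 + 153832) - 1*138129 = (-329476 + 150388 - 70484 + 153832) - 138129 = -95740 - 138129 = -233869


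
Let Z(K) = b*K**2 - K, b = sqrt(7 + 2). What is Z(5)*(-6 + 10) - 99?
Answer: 181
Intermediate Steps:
b = 3 (b = sqrt(9) = 3)
Z(K) = -K + 3*K**2 (Z(K) = 3*K**2 - K = -K + 3*K**2)
Z(5)*(-6 + 10) - 99 = (5*(-1 + 3*5))*(-6 + 10) - 99 = (5*(-1 + 15))*4 - 99 = (5*14)*4 - 99 = 70*4 - 99 = 280 - 99 = 181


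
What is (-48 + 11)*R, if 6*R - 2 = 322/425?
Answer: -21682/1275 ≈ -17.005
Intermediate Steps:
R = 586/1275 (R = 1/3 + (322/425)/6 = 1/3 + (322*(1/425))/6 = 1/3 + (1/6)*(322/425) = 1/3 + 161/1275 = 586/1275 ≈ 0.45961)
(-48 + 11)*R = (-48 + 11)*(586/1275) = -37*586/1275 = -21682/1275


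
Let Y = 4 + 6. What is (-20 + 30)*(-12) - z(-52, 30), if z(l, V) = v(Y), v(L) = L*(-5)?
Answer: -70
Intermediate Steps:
Y = 10
v(L) = -5*L
z(l, V) = -50 (z(l, V) = -5*10 = -50)
(-20 + 30)*(-12) - z(-52, 30) = (-20 + 30)*(-12) - 1*(-50) = 10*(-12) + 50 = -120 + 50 = -70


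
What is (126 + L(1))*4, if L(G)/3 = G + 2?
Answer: 540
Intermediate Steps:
L(G) = 6 + 3*G (L(G) = 3*(G + 2) = 3*(2 + G) = 6 + 3*G)
(126 + L(1))*4 = (126 + (6 + 3*1))*4 = (126 + (6 + 3))*4 = (126 + 9)*4 = 135*4 = 540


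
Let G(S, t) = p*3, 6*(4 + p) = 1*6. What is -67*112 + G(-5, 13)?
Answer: -7513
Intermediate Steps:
p = -3 (p = -4 + (1*6)/6 = -4 + (1/6)*6 = -4 + 1 = -3)
G(S, t) = -9 (G(S, t) = -3*3 = -9)
-67*112 + G(-5, 13) = -67*112 - 9 = -7504 - 9 = -7513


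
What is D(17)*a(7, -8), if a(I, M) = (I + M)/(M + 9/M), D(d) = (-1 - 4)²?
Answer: 200/73 ≈ 2.7397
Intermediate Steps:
D(d) = 25 (D(d) = (-5)² = 25)
a(I, M) = (I + M)/(M + 9/M)
D(17)*a(7, -8) = 25*(-8*(7 - 8)/(9 + (-8)²)) = 25*(-8*(-1)/(9 + 64)) = 25*(-8*(-1)/73) = 25*(-8*1/73*(-1)) = 25*(8/73) = 200/73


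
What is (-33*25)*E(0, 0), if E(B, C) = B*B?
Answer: 0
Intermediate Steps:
E(B, C) = B²
(-33*25)*E(0, 0) = -33*25*0² = -825*0 = 0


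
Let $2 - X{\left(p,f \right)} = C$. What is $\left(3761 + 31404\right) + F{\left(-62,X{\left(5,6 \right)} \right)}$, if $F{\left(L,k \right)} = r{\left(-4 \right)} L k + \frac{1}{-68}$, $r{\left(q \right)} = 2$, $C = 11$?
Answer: $\frac{2467107}{68} \approx 36281.0$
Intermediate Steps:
$X{\left(p,f \right)} = -9$ ($X{\left(p,f \right)} = 2 - 11 = -9$)
$F{\left(L,k \right)} = - \frac{1}{68} + 2 L k$ ($F{\left(L,k \right)} = 2 L k + \frac{1}{-68} = 2 L k - \frac{1}{68} = - \frac{1}{68} + 2 L k$)
$\left(3761 + 31404\right) + F{\left(-62,X{\left(5,6 \right)} \right)} = \left(3761 + 31404\right) - \left(\frac{1}{68} + 124 \left(-9\right)\right) = 35165 + \left(- \frac{1}{68} + 1116\right) = 35165 + \frac{75887}{68} = \frac{2467107}{68}$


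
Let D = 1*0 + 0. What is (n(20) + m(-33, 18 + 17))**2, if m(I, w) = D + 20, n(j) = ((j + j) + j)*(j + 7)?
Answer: 2689600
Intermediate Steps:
D = 0 (D = 0 + 0 = 0)
n(j) = 3*j*(7 + j) (n(j) = (2*j + j)*(7 + j) = (3*j)*(7 + j) = 3*j*(7 + j))
m(I, w) = 20 (m(I, w) = 0 + 20 = 20)
(n(20) + m(-33, 18 + 17))**2 = (3*20*(7 + 20) + 20)**2 = (3*20*27 + 20)**2 = (1620 + 20)**2 = 1640**2 = 2689600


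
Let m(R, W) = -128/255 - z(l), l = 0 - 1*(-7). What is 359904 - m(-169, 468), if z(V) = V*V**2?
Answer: 91863113/255 ≈ 3.6025e+5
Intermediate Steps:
l = 7 (l = 0 + 7 = 7)
z(V) = V**3
m(R, W) = -87593/255 (m(R, W) = -128/255 - 1*7**3 = -128*1/255 - 1*343 = -128/255 - 343 = -87593/255)
359904 - m(-169, 468) = 359904 - 1*(-87593/255) = 359904 + 87593/255 = 91863113/255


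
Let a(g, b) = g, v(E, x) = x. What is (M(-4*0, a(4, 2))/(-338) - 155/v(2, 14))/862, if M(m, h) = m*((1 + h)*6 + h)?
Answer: -155/12068 ≈ -0.012844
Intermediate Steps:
M(m, h) = m*(6 + 7*h) (M(m, h) = m*((6 + 6*h) + h) = m*(6 + 7*h))
(M(-4*0, a(4, 2))/(-338) - 155/v(2, 14))/862 = (((-4*0)*(6 + 7*4))/(-338) - 155/14)/862 = ((0*(6 + 28))*(-1/338) - 155*1/14)*(1/862) = ((0*34)*(-1/338) - 155/14)*(1/862) = (0*(-1/338) - 155/14)*(1/862) = (0 - 155/14)*(1/862) = -155/14*1/862 = -155/12068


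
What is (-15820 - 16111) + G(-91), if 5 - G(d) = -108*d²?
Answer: 862422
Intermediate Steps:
G(d) = 5 + 108*d² (G(d) = 5 - (-108)*d² = 5 + 108*d²)
(-15820 - 16111) + G(-91) = (-15820 - 16111) + (5 + 108*(-91)²) = -31931 + (5 + 108*8281) = -31931 + (5 + 894348) = -31931 + 894353 = 862422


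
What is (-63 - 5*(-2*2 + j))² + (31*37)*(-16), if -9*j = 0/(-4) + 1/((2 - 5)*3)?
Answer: -108241328/6561 ≈ -16498.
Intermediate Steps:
j = 1/81 (j = -(0/(-4) + 1/((2 - 5)*3))/9 = -(0*(-¼) + (⅓)/(-3))/9 = -(0 - ⅓*⅓)/9 = -(0 - ⅑)/9 = -⅑*(-⅑) = 1/81 ≈ 0.012346)
(-63 - 5*(-2*2 + j))² + (31*37)*(-16) = (-63 - 5*(-2*2 + 1/81))² + (31*37)*(-16) = (-63 - 5*(-4 + 1/81))² + 1147*(-16) = (-63 - 5*(-323/81))² - 18352 = (-63 + 1615/81)² - 18352 = (-3488/81)² - 18352 = 12166144/6561 - 18352 = -108241328/6561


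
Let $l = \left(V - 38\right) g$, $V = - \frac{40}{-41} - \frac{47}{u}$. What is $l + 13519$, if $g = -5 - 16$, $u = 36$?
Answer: $\frac{7047373}{492} \approx 14324.0$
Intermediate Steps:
$V = - \frac{487}{1476}$ ($V = - \frac{40}{-41} - \frac{47}{36} = \left(-40\right) \left(- \frac{1}{41}\right) - \frac{47}{36} = \frac{40}{41} - \frac{47}{36} = - \frac{487}{1476} \approx -0.32995$)
$g = -21$ ($g = -5 - 16 = -21$)
$l = \frac{396025}{492}$ ($l = \left(- \frac{487}{1476} - 38\right) \left(-21\right) = \left(- \frac{56575}{1476}\right) \left(-21\right) = \frac{396025}{492} \approx 804.93$)
$l + 13519 = \frac{396025}{492} + 13519 = \frac{7047373}{492}$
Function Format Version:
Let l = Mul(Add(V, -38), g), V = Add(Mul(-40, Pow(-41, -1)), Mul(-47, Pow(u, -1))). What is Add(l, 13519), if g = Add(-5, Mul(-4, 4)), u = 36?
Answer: Rational(7047373, 492) ≈ 14324.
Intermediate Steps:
V = Rational(-487, 1476) (V = Add(Mul(-40, Pow(-41, -1)), Mul(-47, Pow(36, -1))) = Add(Mul(-40, Rational(-1, 41)), Mul(-47, Rational(1, 36))) = Add(Rational(40, 41), Rational(-47, 36)) = Rational(-487, 1476) ≈ -0.32995)
g = -21 (g = Add(-5, -16) = -21)
l = Rational(396025, 492) (l = Mul(Add(Rational(-487, 1476), -38), -21) = Mul(Rational(-56575, 1476), -21) = Rational(396025, 492) ≈ 804.93)
Add(l, 13519) = Add(Rational(396025, 492), 13519) = Rational(7047373, 492)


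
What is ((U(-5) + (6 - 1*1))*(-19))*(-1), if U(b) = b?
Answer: 0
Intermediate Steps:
((U(-5) + (6 - 1*1))*(-19))*(-1) = ((-5 + (6 - 1*1))*(-19))*(-1) = ((-5 + (6 - 1))*(-19))*(-1) = ((-5 + 5)*(-19))*(-1) = (0*(-19))*(-1) = 0*(-1) = 0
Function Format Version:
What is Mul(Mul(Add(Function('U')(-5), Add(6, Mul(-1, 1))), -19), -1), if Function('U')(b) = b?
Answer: 0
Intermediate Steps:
Mul(Mul(Add(Function('U')(-5), Add(6, Mul(-1, 1))), -19), -1) = Mul(Mul(Add(-5, Add(6, Mul(-1, 1))), -19), -1) = Mul(Mul(Add(-5, Add(6, -1)), -19), -1) = Mul(Mul(Add(-5, 5), -19), -1) = Mul(Mul(0, -19), -1) = Mul(0, -1) = 0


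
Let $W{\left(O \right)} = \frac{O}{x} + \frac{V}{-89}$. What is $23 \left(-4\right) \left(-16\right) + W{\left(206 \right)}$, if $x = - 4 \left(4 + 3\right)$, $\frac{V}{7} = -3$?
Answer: $\frac{1825239}{1246} \approx 1464.9$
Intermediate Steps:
$V = -21$ ($V = 7 \left(-3\right) = -21$)
$x = -28$ ($x = \left(-4\right) 7 = -28$)
$W{\left(O \right)} = \frac{21}{89} - \frac{O}{28}$ ($W{\left(O \right)} = \frac{O}{-28} - \frac{21}{-89} = O \left(- \frac{1}{28}\right) - - \frac{21}{89} = - \frac{O}{28} + \frac{21}{89} = \frac{21}{89} - \frac{O}{28}$)
$23 \left(-4\right) \left(-16\right) + W{\left(206 \right)} = 23 \left(-4\right) \left(-16\right) + \left(\frac{21}{89} - \frac{103}{14}\right) = \left(-92\right) \left(-16\right) + \left(\frac{21}{89} - \frac{103}{14}\right) = 1472 - \frac{8873}{1246} = \frac{1825239}{1246}$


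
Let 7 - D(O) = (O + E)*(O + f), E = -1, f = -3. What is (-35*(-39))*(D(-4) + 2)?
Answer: -35490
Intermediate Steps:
D(O) = 7 - (-1 + O)*(-3 + O) (D(O) = 7 - (O - 1)*(O - 3) = 7 - (-1 + O)*(-3 + O))
(-35*(-39))*(D(-4) + 2) = (-35*(-39))*((4 - 1*(-4)**2 + 4*(-4)) + 2) = 1365*((4 - 1*16 - 16) + 2) = 1365*((4 - 16 - 16) + 2) = 1365*(-28 + 2) = 1365*(-26) = -35490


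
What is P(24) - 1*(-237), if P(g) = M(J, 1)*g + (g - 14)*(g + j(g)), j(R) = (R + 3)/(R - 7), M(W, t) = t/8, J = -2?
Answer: 8430/17 ≈ 495.88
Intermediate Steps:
M(W, t) = t/8 (M(W, t) = t*(⅛) = t/8)
j(R) = (3 + R)/(-7 + R)
P(g) = g/8 + (-14 + g)*(g + (3 + g)/(-7 + g)) (P(g) = ((⅛)*1)*g + (g - 14)*(g + (3 + g)/(-7 + g)) = g/8 + (-14 + g)*(g + (3 + g)/(-7 + g)))
P(24) - 1*(-237) = (-336 - 159*24² + 8*24³ + 689*24)/(8*(-7 + 24)) - 1*(-237) = (⅛)*(-336 - 159*576 + 8*13824 + 16536)/17 + 237 = (⅛)*(1/17)*(-336 - 91584 + 110592 + 16536) + 237 = (⅛)*(1/17)*35208 + 237 = 4401/17 + 237 = 8430/17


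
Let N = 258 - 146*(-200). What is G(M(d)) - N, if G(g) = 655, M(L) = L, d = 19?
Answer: -28803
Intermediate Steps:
N = 29458 (N = 258 + 29200 = 29458)
G(M(d)) - N = 655 - 1*29458 = 655 - 29458 = -28803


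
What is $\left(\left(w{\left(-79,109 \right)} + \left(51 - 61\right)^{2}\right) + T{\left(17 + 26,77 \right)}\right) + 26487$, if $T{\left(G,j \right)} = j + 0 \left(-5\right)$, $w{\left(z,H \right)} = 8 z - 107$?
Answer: $25925$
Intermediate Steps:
$w{\left(z,H \right)} = -107 + 8 z$
$T{\left(G,j \right)} = j$ ($T{\left(G,j \right)} = j + 0 = j$)
$\left(\left(w{\left(-79,109 \right)} + \left(51 - 61\right)^{2}\right) + T{\left(17 + 26,77 \right)}\right) + 26487 = \left(\left(\left(-107 + 8 \left(-79\right)\right) + \left(51 - 61\right)^{2}\right) + 77\right) + 26487 = \left(\left(\left(-107 - 632\right) + \left(-10\right)^{2}\right) + 77\right) + 26487 = \left(\left(-739 + 100\right) + 77\right) + 26487 = \left(-639 + 77\right) + 26487 = -562 + 26487 = 25925$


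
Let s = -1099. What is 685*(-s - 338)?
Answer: 521285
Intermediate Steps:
685*(-s - 338) = 685*(-1*(-1099) - 338) = 685*(1099 - 338) = 685*761 = 521285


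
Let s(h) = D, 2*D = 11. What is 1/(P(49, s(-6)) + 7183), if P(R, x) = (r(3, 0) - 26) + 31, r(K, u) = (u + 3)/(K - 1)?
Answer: 2/14379 ≈ 0.00013909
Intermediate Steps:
r(K, u) = (3 + u)/(-1 + K)
D = 11/2 (D = (1/2)*11 = 11/2 ≈ 5.5000)
s(h) = 11/2
P(R, x) = 13/2 (P(R, x) = ((3 + 0)/(-1 + 3) - 26) + 31 = (3/2 - 26) + 31 = -49/2 + 31 = 13/2)
1/(P(49, s(-6)) + 7183) = 1/(13/2 + 7183) = 1/(14379/2) = 2/14379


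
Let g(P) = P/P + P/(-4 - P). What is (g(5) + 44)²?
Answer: 160000/81 ≈ 1975.3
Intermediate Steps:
g(P) = 1 + P/(-4 - P)
(g(5) + 44)² = (4/(4 + 5) + 44)² = (4/9 + 44)² = (400/9)² = 160000/81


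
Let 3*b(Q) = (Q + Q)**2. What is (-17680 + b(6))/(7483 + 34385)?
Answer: -4408/10467 ≈ -0.42113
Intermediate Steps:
b(Q) = 4*Q**2/3 (b(Q) = (Q + Q)**2/3 = (2*Q)**2/3 = (4*Q**2)/3 = 4*Q**2/3)
(-17680 + b(6))/(7483 + 34385) = (-17680 + (4/3)*6**2)/(7483 + 34385) = (-17680 + (4/3)*36)/41868 = (-17680 + 48)*(1/41868) = -17632*1/41868 = -4408/10467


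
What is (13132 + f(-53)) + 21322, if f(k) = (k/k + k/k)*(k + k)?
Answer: 34242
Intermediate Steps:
f(k) = 4*k (f(k) = (1 + 1)*(2*k) = 2*(2*k) = 4*k)
(13132 + f(-53)) + 21322 = (13132 + 4*(-53)) + 21322 = (13132 - 212) + 21322 = 12920 + 21322 = 34242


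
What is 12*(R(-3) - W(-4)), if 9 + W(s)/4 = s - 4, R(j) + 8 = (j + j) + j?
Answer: 612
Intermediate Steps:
R(j) = -8 + 3*j (R(j) = -8 + ((j + j) + j) = -8 + (2*j + j) = -8 + 3*j)
W(s) = -52 + 4*s (W(s) = -36 + 4*(s - 4) = -36 + 4*(-4 + s) = -36 + (-16 + 4*s) = -52 + 4*s)
12*(R(-3) - W(-4)) = 12*((-8 + 3*(-3)) - (-52 + 4*(-4))) = 12*((-8 - 9) - (-52 - 16)) = 12*(-17 - 1*(-68)) = 12*(-17 + 68) = 12*51 = 612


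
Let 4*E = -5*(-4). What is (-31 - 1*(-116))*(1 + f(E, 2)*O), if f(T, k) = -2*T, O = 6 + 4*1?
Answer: -8415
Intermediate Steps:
O = 10 (O = 6 + 4 = 10)
E = 5 (E = (-5*(-4))/4 = (1/4)*20 = 5)
(-31 - 1*(-116))*(1 + f(E, 2)*O) = (-31 - 1*(-116))*(1 - 2*5*10) = (-31 + 116)*(1 - 10*10) = 85*(1 - 100) = 85*(-99) = -8415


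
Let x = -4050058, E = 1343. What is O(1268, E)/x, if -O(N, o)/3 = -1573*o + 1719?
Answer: -3166230/2025029 ≈ -1.5635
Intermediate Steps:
O(N, o) = -5157 + 4719*o (O(N, o) = -3*(-1573*o + 1719) = -3*(1719 - 1573*o) = -5157 + 4719*o)
O(1268, E)/x = (-5157 + 4719*1343)/(-4050058) = (-5157 + 6337617)*(-1/4050058) = 6332460*(-1/4050058) = -3166230/2025029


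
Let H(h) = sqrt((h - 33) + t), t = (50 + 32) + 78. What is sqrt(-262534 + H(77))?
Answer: sqrt(-262534 + 2*sqrt(51)) ≈ 512.37*I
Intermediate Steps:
t = 160 (t = 82 + 78 = 160)
H(h) = sqrt(127 + h) (H(h) = sqrt((h - 33) + 160) = sqrt((-33 + h) + 160) = sqrt(127 + h))
sqrt(-262534 + H(77)) = sqrt(-262534 + sqrt(127 + 77)) = sqrt(-262534 + sqrt(204)) = sqrt(-262534 + 2*sqrt(51))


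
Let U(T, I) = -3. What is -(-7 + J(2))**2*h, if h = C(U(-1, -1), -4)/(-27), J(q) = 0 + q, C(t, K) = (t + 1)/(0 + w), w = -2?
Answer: 25/27 ≈ 0.92593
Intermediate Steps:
C(t, K) = -1/2 - t/2 (C(t, K) = (t + 1)/(0 - 2) = (1 + t)/(-2) = (1 + t)*(-1/2) = -1/2 - t/2)
J(q) = q
h = -1/27 (h = (-1/2 - 1/2*(-3))/(-27) = (-1/2 + 3/2)*(-1/27) = 1*(-1/27) = -1/27 ≈ -0.037037)
-(-7 + J(2))**2*h = -(-7 + 2)**2*(-1)/27 = -(-5)**2*(-1)/27 = -25*(-1)/27 = -1*(-25/27) = 25/27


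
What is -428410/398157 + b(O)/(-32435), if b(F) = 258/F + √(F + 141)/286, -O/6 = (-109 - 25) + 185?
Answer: -13895142649/12914222295 - I*√165/9276410 ≈ -1.076 - 1.3847e-6*I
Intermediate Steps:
O = -306 (O = -6*((-109 - 25) + 185) = -6*(-134 + 185) = -6*51 = -306)
b(F) = 258/F + √(141 + F)/286 (b(F) = 258/F + √(141 + F)*(1/286) = 258/F + √(141 + F)/286)
-428410/398157 + b(O)/(-32435) = -428410/398157 + (258/(-306) + √(141 - 306)/286)/(-32435) = -428410*1/398157 + (258*(-1/306) + √(-165)/286)*(-1/32435) = -428410/398157 + (-43/51 + (I*√165)/286)*(-1/32435) = -428410/398157 + (-43/51 + I*√165/286)*(-1/32435) = -428410/398157 + (43/1654185 - I*√165/9276410) = -13895142649/12914222295 - I*√165/9276410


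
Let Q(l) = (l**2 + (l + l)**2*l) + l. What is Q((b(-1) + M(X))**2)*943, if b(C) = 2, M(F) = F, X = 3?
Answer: 59550450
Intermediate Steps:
Q(l) = l + l**2 + 4*l**3 (Q(l) = (l**2 + (2*l)**2*l) + l = (l**2 + (4*l**2)*l) + l = (l**2 + 4*l**3) + l = l + l**2 + 4*l**3)
Q((b(-1) + M(X))**2)*943 = ((2 + 3)**2*(1 + (2 + 3)**2 + 4*((2 + 3)**2)**2))*943 = (5**2*(1 + 5**2 + 4*(5**2)**2))*943 = (25*(1 + 25 + 4*25**2))*943 = (25*(1 + 25 + 4*625))*943 = (25*(1 + 25 + 2500))*943 = (25*2526)*943 = 63150*943 = 59550450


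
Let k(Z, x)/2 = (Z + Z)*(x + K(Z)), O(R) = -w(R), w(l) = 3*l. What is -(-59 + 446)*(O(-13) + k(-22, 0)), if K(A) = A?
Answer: -764325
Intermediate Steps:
O(R) = -3*R
k(Z, x) = 4*Z*(Z + x) (k(Z, x) = 2*((Z + Z)*(x + Z)) = 2*((2*Z)*(Z + x)) = 2*(2*Z*(Z + x)) = 4*Z*(Z + x))
-(-59 + 446)*(O(-13) + k(-22, 0)) = -(-59 + 446)*(-3*(-13) + 4*(-22)*(-22 + 0)) = -387*(39 + 4*(-22)*(-22)) = -387*(39 + 1936) = -387*1975 = -1*764325 = -764325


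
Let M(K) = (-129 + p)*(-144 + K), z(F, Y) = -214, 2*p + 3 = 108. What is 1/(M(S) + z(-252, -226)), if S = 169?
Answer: -2/4253 ≈ -0.00047026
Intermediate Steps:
p = 105/2 (p = -3/2 + (½)*108 = -3/2 + 54 = 105/2 ≈ 52.500)
M(K) = 11016 - 153*K/2 (M(K) = (-129 + 105/2)*(-144 + K) = -153*(-144 + K)/2 = 11016 - 153*K/2)
1/(M(S) + z(-252, -226)) = 1/((11016 - 153/2*169) - 214) = 1/((11016 - 25857/2) - 214) = 1/(-3825/2 - 214) = 1/(-4253/2) = -2/4253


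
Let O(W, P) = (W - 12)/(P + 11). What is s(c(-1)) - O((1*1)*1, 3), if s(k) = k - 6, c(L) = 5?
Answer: -3/14 ≈ -0.21429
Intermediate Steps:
O(W, P) = (-12 + W)/(11 + P)
s(k) = -6 + k
s(c(-1)) - O((1*1)*1, 3) = (-6 + 5) - (-12 + (1*1)*1)/(11 + 3) = -1 - (-12 + 1*1)/14 = -1 - (-12 + 1)/14 = -1 - (-11)/14 = -1 - 1*(-11/14) = -1 + 11/14 = -3/14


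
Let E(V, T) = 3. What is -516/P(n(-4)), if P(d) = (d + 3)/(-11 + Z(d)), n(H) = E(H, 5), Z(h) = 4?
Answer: 602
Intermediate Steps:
n(H) = 3
P(d) = -3/7 - d/7 (P(d) = (d + 3)/(-11 + 4) = (3 + d)/(-7) = (3 + d)*(-⅐) = -3/7 - d/7)
-516/P(n(-4)) = -516/(-3/7 - ⅐*3) = -516/(-3/7 - 3/7) = -516/(-6/7) = -516*(-7/6) = 602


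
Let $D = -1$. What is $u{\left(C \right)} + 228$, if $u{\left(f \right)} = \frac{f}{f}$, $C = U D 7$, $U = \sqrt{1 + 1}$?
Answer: $229$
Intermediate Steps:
$U = \sqrt{2} \approx 1.4142$
$C = - 7 \sqrt{2}$ ($C = \sqrt{2} \left(-1\right) 7 = - \sqrt{2} \cdot 7 = - 7 \sqrt{2} \approx -9.8995$)
$u{\left(f \right)} = 1$
$u{\left(C \right)} + 228 = 1 + 228 = 229$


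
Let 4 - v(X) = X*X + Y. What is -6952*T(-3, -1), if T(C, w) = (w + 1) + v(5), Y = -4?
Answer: 118184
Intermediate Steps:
v(X) = 8 - X² (v(X) = 4 - (X*X - 4) = 4 - (X² - 4) = 4 - (-4 + X²) = 4 + (4 - X²) = 8 - X²)
T(C, w) = -16 + w (T(C, w) = (w + 1) + (8 - 1*5²) = (1 + w) + (8 - 1*25) = (1 + w) + (8 - 25) = (1 + w) - 17 = -16 + w)
-6952*T(-3, -1) = -6952*(-16 - 1) = -6952*(-17) = 118184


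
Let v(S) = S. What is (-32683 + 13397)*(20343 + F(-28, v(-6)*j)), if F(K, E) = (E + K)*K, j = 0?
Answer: -407455322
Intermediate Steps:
F(K, E) = K*(E + K)
(-32683 + 13397)*(20343 + F(-28, v(-6)*j)) = (-32683 + 13397)*(20343 - 28*(-6*0 - 28)) = -19286*(20343 - 28*(0 - 28)) = -19286*(20343 - 28*(-28)) = -19286*(20343 + 784) = -19286*21127 = -407455322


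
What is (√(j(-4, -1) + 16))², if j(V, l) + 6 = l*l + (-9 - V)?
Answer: 6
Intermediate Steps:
j(V, l) = -15 + l² - V (j(V, l) = -6 + (l*l + (-9 - V)) = -6 + (l² + (-9 - V)) = -6 + (-9 + l² - V) = -15 + l² - V)
(√(j(-4, -1) + 16))² = (√((-15 + (-1)² - 1*(-4)) + 16))² = (√((-15 + 1 + 4) + 16))² = (√(-10 + 16))² = (√6)² = 6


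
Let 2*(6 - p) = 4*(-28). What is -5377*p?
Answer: -333374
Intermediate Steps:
p = 62 (p = 6 - 2*(-28) = 6 - 1/2*(-112) = 6 + 56 = 62)
-5377*p = -5377*62 = -333374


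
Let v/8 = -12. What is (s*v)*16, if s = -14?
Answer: 21504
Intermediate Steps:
v = -96 (v = 8*(-12) = -96)
(s*v)*16 = -14*(-96)*16 = 1344*16 = 21504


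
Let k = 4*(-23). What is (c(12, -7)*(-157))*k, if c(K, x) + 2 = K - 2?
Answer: 115552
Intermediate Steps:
k = -92
c(K, x) = -4 + K (c(K, x) = -2 + (K - 2) = -2 + (-2 + K) = -4 + K)
(c(12, -7)*(-157))*k = ((-4 + 12)*(-157))*(-92) = (8*(-157))*(-92) = -1256*(-92) = 115552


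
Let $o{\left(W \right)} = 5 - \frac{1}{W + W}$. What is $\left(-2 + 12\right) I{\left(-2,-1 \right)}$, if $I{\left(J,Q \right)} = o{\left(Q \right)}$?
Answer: $55$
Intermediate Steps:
$o{\left(W \right)} = 5 - \frac{1}{2 W}$
$I{\left(J,Q \right)} = 5 - \frac{1}{2 Q}$
$\left(-2 + 12\right) I{\left(-2,-1 \right)} = \left(-2 + 12\right) \left(5 - \frac{1}{2 \left(-1\right)}\right) = 10 \left(5 - - \frac{1}{2}\right) = 10 \left(5 + \frac{1}{2}\right) = 10 \cdot \frac{11}{2} = 55$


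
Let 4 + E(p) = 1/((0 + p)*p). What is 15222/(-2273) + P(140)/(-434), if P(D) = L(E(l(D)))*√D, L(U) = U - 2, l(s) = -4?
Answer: -15222/2273 + 95*√35/3472 ≈ -6.5350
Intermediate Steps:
E(p) = -4 + p⁻² (E(p) = -4 + 1/((0 + p)*p) = -4 + 1/(p*p) = -4 + p⁻²)
L(U) = -2 + U
P(D) = -95*√D/16 (P(D) = (-2 + (-4 + (-4)⁻²))*√D = (-2 + (-4 + 1/16))*√D = (-2 - 63/16)*√D = -95*√D/16)
15222/(-2273) + P(140)/(-434) = 15222/(-2273) - 95*√35/8/(-434) = 15222*(-1/2273) - 95*√35/8*(-1/434) = -15222/2273 - 95*√35/8*(-1/434) = -15222/2273 + 95*√35/3472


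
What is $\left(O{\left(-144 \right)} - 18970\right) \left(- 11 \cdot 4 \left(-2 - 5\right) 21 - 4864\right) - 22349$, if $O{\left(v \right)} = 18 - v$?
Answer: $-30190381$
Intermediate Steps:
$\left(O{\left(-144 \right)} - 18970\right) \left(- 11 \cdot 4 \left(-2 - 5\right) 21 - 4864\right) - 22349 = \left(\left(18 - -144\right) - 18970\right) \left(- 11 \cdot 4 \left(-2 - 5\right) 21 - 4864\right) - 22349 = \left(\left(18 + 144\right) - 18970\right) \left(- 11 \cdot 4 \left(-7\right) 21 - 4864\right) - 22349 = \left(162 - 18970\right) \left(\left(-11\right) \left(-28\right) 21 - 4864\right) - 22349 = - 18808 \left(308 \cdot 21 - 4864\right) - 22349 = - 18808 \left(6468 - 4864\right) - 22349 = \left(-18808\right) 1604 - 22349 = -30168032 - 22349 = -30190381$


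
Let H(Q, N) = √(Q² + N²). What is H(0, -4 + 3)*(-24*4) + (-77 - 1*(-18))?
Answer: -155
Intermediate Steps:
H(Q, N) = √(N² + Q²)
H(0, -4 + 3)*(-24*4) + (-77 - 1*(-18)) = √((-4 + 3)² + 0²)*(-24*4) + (-77 - 1*(-18)) = √((-1)² + 0)*(-96) + (-77 + 18) = √(1 + 0)*(-96) - 59 = √1*(-96) - 59 = 1*(-96) - 59 = -96 - 59 = -155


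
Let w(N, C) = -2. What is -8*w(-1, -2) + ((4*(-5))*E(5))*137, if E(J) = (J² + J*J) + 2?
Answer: -142464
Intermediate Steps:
E(J) = 2 + 2*J² (E(J) = (J² + J²) + 2 = 2*J² + 2 = 2 + 2*J²)
-8*w(-1, -2) + ((4*(-5))*E(5))*137 = -8*(-2) + ((4*(-5))*(2 + 2*5²))*137 = 16 - 20*(2 + 2*25)*137 = 16 - 20*(2 + 50)*137 = 16 - 20*52*137 = 16 - 1040*137 = 16 - 142480 = -142464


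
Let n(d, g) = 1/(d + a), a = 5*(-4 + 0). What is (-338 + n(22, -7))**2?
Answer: 455625/4 ≈ 1.1391e+5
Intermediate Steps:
a = -20 (a = 5*(-4) = -20)
n(d, g) = 1/(-20 + d) (n(d, g) = 1/(d - 20) = 1/(-20 + d))
(-338 + n(22, -7))**2 = (-338 + 1/(-20 + 22))**2 = (-338 + 1/2)**2 = (-675/2)**2 = 455625/4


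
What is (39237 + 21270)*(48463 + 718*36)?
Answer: 4496335677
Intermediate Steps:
(39237 + 21270)*(48463 + 718*36) = 60507*(48463 + 25848) = 60507*74311 = 4496335677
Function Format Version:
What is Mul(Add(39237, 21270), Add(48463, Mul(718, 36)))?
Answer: 4496335677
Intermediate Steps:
Mul(Add(39237, 21270), Add(48463, Mul(718, 36))) = Mul(60507, Add(48463, 25848)) = Mul(60507, 74311) = 4496335677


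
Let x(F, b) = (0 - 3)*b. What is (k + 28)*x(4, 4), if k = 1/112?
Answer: -9411/28 ≈ -336.11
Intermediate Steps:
x(F, b) = -3*b
k = 1/112 ≈ 0.0089286
(k + 28)*x(4, 4) = (1/112 + 28)*(-3*4) = (3137/112)*(-12) = -9411/28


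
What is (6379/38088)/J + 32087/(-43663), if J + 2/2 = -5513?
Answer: -6739101449461/9169982400816 ≈ -0.73491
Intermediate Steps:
J = -5514 (J = -1 - 5513 = -5514)
(6379/38088)/J + 32087/(-43663) = (6379/38088)/(-5514) + 32087/(-43663) = (6379*(1/38088))*(-1/5514) + 32087*(-1/43663) = (6379/38088)*(-1/5514) - 32087/43663 = -6379/210017232 - 32087/43663 = -6739101449461/9169982400816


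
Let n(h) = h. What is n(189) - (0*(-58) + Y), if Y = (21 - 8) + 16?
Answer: 160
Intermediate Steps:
Y = 29 (Y = 13 + 16 = 29)
n(189) - (0*(-58) + Y) = 189 - (0*(-58) + 29) = 189 - (0 + 29) = 189 - 1*29 = 189 - 29 = 160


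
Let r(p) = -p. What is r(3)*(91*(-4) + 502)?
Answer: -414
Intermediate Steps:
r(3)*(91*(-4) + 502) = (-1*3)*(91*(-4) + 502) = -3*(-364 + 502) = -3*138 = -414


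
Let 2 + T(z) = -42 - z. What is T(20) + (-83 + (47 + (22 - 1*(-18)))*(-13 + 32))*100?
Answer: 156936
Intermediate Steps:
T(z) = -44 - z (T(z) = -2 + (-42 - z) = -44 - z)
T(20) + (-83 + (47 + (22 - 1*(-18)))*(-13 + 32))*100 = (-44 - 1*20) + (-83 + (47 + (22 - 1*(-18)))*(-13 + 32))*100 = (-44 - 20) + (-83 + (47 + (22 + 18))*19)*100 = -64 + (-83 + (47 + 40)*19)*100 = -64 + (-83 + 87*19)*100 = -64 + (-83 + 1653)*100 = -64 + 1570*100 = -64 + 157000 = 156936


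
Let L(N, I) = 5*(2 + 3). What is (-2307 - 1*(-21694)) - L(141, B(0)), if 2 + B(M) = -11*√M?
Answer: 19362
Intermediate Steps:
B(M) = -2 - 11*√M
L(N, I) = 25 (L(N, I) = 5*5 = 25)
(-2307 - 1*(-21694)) - L(141, B(0)) = (-2307 - 1*(-21694)) - 1*25 = (-2307 + 21694) - 25 = 19387 - 25 = 19362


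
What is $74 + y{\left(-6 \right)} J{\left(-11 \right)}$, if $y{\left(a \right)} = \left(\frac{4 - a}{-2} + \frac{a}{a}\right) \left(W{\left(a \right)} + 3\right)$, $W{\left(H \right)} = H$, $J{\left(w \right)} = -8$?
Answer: $-22$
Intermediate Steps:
$y{\left(a \right)} = \left(-1 + \frac{a}{2}\right) \left(3 + a\right)$ ($y{\left(a \right)} = \left(\frac{4 - a}{-2} + \frac{a}{a}\right) \left(a + 3\right) = \left(\left(4 - a\right) \left(- \frac{1}{2}\right) + 1\right) \left(3 + a\right) = \left(\left(-2 + \frac{a}{2}\right) + 1\right) \left(3 + a\right) = \left(-1 + \frac{a}{2}\right) \left(3 + a\right)$)
$74 + y{\left(-6 \right)} J{\left(-11 \right)} = 74 + \left(-3 + \frac{1}{2} \left(-6\right) + \frac{\left(-6\right)^{2}}{2}\right) \left(-8\right) = 74 + \left(-3 - 3 + \frac{1}{2} \cdot 36\right) \left(-8\right) = 74 + \left(-3 - 3 + 18\right) \left(-8\right) = 74 + 12 \left(-8\right) = 74 - 96 = -22$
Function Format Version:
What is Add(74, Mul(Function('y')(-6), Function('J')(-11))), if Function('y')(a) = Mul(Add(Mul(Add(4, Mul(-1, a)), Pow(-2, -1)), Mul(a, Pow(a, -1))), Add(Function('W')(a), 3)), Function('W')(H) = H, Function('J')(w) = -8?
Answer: -22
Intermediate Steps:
Function('y')(a) = Mul(Add(-1, Mul(Rational(1, 2), a)), Add(3, a)) (Function('y')(a) = Mul(Add(Mul(Add(4, Mul(-1, a)), Pow(-2, -1)), Mul(a, Pow(a, -1))), Add(a, 3)) = Mul(Add(Mul(Add(4, Mul(-1, a)), Rational(-1, 2)), 1), Add(3, a)) = Mul(Add(Add(-2, Mul(Rational(1, 2), a)), 1), Add(3, a)) = Mul(Add(-1, Mul(Rational(1, 2), a)), Add(3, a)))
Add(74, Mul(Function('y')(-6), Function('J')(-11))) = Add(74, Mul(Add(-3, Mul(Rational(1, 2), -6), Mul(Rational(1, 2), Pow(-6, 2))), -8)) = Add(74, Mul(Add(-3, -3, Mul(Rational(1, 2), 36)), -8)) = Add(74, Mul(Add(-3, -3, 18), -8)) = Add(74, Mul(12, -8)) = Add(74, -96) = -22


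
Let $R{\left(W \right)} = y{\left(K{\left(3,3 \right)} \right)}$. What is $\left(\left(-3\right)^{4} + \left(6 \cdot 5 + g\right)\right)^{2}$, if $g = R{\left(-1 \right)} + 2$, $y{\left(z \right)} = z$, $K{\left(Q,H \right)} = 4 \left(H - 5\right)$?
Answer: $11025$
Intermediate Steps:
$K{\left(Q,H \right)} = -20 + 4 H$ ($K{\left(Q,H \right)} = 4 \left(-5 + H\right) = -20 + 4 H$)
$R{\left(W \right)} = -8$ ($R{\left(W \right)} = -20 + 4 \cdot 3 = -20 + 12 = -8$)
$g = -6$ ($g = -8 + 2 = -6$)
$\left(\left(-3\right)^{4} + \left(6 \cdot 5 + g\right)\right)^{2} = \left(\left(-3\right)^{4} + \left(6 \cdot 5 - 6\right)\right)^{2} = \left(81 + \left(30 - 6\right)\right)^{2} = \left(81 + 24\right)^{2} = 105^{2} = 11025$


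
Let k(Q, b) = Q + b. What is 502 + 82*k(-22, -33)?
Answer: -4008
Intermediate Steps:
502 + 82*k(-22, -33) = 502 + 82*(-22 - 33) = 502 + 82*(-55) = 502 - 4510 = -4008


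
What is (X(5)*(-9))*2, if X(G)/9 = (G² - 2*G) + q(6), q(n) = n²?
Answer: -8262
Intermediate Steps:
X(G) = 324 - 18*G + 9*G² (X(G) = 9*((G² - 2*G) + 6²) = 9*((G² - 2*G) + 36) = 9*(36 + G² - 2*G) = 324 - 18*G + 9*G²)
(X(5)*(-9))*2 = ((324 - 18*5 + 9*5²)*(-9))*2 = ((324 - 90 + 9*25)*(-9))*2 = ((324 - 90 + 225)*(-9))*2 = (459*(-9))*2 = -4131*2 = -8262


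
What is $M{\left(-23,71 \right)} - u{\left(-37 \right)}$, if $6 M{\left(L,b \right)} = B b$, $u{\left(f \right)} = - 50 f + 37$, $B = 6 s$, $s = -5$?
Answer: $-2242$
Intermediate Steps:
$B = -30$ ($B = 6 \left(-5\right) = -30$)
$u{\left(f \right)} = 37 - 50 f$
$M{\left(L,b \right)} = - 5 b$ ($M{\left(L,b \right)} = \frac{\left(-30\right) b}{6} = - 5 b$)
$M{\left(-23,71 \right)} - u{\left(-37 \right)} = \left(-5\right) 71 - \left(37 - -1850\right) = -355 - \left(37 + 1850\right) = -355 - 1887 = -2242$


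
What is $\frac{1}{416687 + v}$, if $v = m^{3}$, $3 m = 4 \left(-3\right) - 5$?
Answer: $\frac{27}{11245636} \approx 2.4009 \cdot 10^{-6}$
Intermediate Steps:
$m = - \frac{17}{3}$ ($m = \frac{4 \left(-3\right) - 5}{3} = \frac{-12 - 5}{3} = \frac{1}{3} \left(-17\right) = - \frac{17}{3} \approx -5.6667$)
$v = - \frac{4913}{27}$ ($v = \left(- \frac{17}{3}\right)^{3} = - \frac{4913}{27} \approx -181.96$)
$\frac{1}{416687 + v} = \frac{1}{416687 - \frac{4913}{27}} = \frac{1}{\frac{11245636}{27}} = \frac{27}{11245636}$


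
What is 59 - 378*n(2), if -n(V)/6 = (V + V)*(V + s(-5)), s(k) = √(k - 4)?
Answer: 18203 + 27216*I ≈ 18203.0 + 27216.0*I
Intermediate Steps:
s(k) = √(-4 + k)
n(V) = -12*V*(V + 3*I) (n(V) = -6*(V + V)*(V + √(-4 - 5)) = -6*2*V*(V + √(-9)) = -6*2*V*(V + 3*I) = -12*V*(V + 3*I))
59 - 378*n(2) = 59 - (-4536)*2*(2 + 3*I) = 59 - 378*(-48 - 72*I) = 59 + (18144 + 27216*I) = 18203 + 27216*I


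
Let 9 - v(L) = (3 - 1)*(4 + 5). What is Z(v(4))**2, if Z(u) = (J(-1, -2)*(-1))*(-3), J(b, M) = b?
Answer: 9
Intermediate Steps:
v(L) = -9 (v(L) = 9 - (3 - 1)*(4 + 5) = 9 - 2*9 = 9 - 1*18 = 9 - 18 = -9)
Z(u) = -3 (Z(u) = -1*(-1)*(-3) = 1*(-3) = -3)
Z(v(4))**2 = (-3)**2 = 9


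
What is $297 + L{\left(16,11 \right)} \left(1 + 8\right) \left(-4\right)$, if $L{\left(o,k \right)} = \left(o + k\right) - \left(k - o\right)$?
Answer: $-855$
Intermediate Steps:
$L{\left(o,k \right)} = 2 o$ ($L{\left(o,k \right)} = \left(k + o\right) - \left(k - o\right) = 2 o$)
$297 + L{\left(16,11 \right)} \left(1 + 8\right) \left(-4\right) = 297 + 2 \cdot 16 \left(1 + 8\right) \left(-4\right) = 297 + 32 \cdot 9 \left(-4\right) = 297 + 32 \left(-36\right) = 297 - 1152 = -855$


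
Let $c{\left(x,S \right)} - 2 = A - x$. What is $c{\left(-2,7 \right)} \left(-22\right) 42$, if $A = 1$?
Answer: $-4620$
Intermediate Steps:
$c{\left(x,S \right)} = 3 - x$ ($c{\left(x,S \right)} = 2 - \left(-1 + x\right) = 3 - x$)
$c{\left(-2,7 \right)} \left(-22\right) 42 = \left(3 - -2\right) \left(-22\right) 42 = \left(3 + 2\right) \left(-22\right) 42 = 5 \left(-22\right) 42 = \left(-110\right) 42 = -4620$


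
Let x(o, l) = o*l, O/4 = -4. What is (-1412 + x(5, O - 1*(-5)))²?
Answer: 2152089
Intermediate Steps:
O = -16 (O = 4*(-4) = -16)
x(o, l) = l*o
(-1412 + x(5, O - 1*(-5)))² = (-1412 + (-16 - 1*(-5))*5)² = (-1412 + (-16 + 5)*5)² = (-1412 - 11*5)² = (-1412 - 55)² = (-1467)² = 2152089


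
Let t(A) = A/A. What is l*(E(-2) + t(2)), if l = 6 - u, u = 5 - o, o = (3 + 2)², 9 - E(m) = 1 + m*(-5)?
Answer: -26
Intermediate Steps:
E(m) = 8 + 5*m (E(m) = 9 - (1 + m*(-5)) = 9 - (1 - 5*m) = 9 + (-1 + 5*m) = 8 + 5*m)
o = 25 (o = 5² = 25)
t(A) = 1
u = -20 (u = 5 - 1*25 = 5 - 25 = -20)
l = 26 (l = 6 - 1*(-20) = 6 + 20 = 26)
l*(E(-2) + t(2)) = 26*((8 + 5*(-2)) + 1) = 26*((8 - 10) + 1) = 26*(-2 + 1) = 26*(-1) = -26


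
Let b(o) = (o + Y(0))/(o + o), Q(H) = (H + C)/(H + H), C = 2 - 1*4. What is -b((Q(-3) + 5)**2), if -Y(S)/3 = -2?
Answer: -1441/2450 ≈ -0.58816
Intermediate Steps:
C = -2 (C = 2 - 4 = -2)
Y(S) = 6 (Y(S) = -3*(-2) = 6)
Q(H) = (-2 + H)/(2*H) (Q(H) = (H - 2)/(H + H) = (-2 + H)/((2*H)) = (-2 + H)*(1/(2*H)) = (-2 + H)/(2*H))
b(o) = (6 + o)/(2*o) (b(o) = (o + 6)/(o + o) = (6 + o)/((2*o)) = (6 + o)*(1/(2*o)) = (6 + o)/(2*o))
-b((Q(-3) + 5)**2) = -(6 + ((1/2)*(-2 - 3)/(-3) + 5)**2)/(2*(((1/2)*(-2 - 3)/(-3) + 5)**2)) = -(6 + ((1/2)*(-1/3)*(-5) + 5)**2)/(2*(((1/2)*(-1/3)*(-5) + 5)**2)) = -(6 + (5/6 + 5)**2)/(2*((5/6 + 5)**2)) = -(6 + (35/6)**2)/(2*((35/6)**2)) = -(6 + 1225/36)/(2*1225/36) = -36*1441/(2*1225*36) = -1*1441/2450 = -1441/2450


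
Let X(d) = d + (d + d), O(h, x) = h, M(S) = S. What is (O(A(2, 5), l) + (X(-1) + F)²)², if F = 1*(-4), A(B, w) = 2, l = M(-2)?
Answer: 2601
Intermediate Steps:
l = -2
X(d) = 3*d (X(d) = d + 2*d = 3*d)
F = -4
(O(A(2, 5), l) + (X(-1) + F)²)² = (2 + (3*(-1) - 4)²)² = (2 + (-3 - 4)²)² = (2 + (-7)²)² = (2 + 49)² = 51² = 2601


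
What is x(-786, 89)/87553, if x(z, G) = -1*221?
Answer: -221/87553 ≈ -0.0025242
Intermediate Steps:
x(z, G) = -221
x(-786, 89)/87553 = -221/87553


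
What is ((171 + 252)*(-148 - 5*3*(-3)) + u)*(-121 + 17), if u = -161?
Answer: 4547920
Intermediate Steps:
((171 + 252)*(-148 - 5*3*(-3)) + u)*(-121 + 17) = ((171 + 252)*(-148 - 5*3*(-3)) - 161)*(-121 + 17) = (423*(-148 - 15*(-3)) - 161)*(-104) = (423*(-148 + 45) - 161)*(-104) = (423*(-103) - 161)*(-104) = (-43569 - 161)*(-104) = -43730*(-104) = 4547920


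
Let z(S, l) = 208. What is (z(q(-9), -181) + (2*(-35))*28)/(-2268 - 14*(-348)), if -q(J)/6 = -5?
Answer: -146/217 ≈ -0.67281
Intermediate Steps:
q(J) = 30 (q(J) = -6*(-5) = 30)
(z(q(-9), -181) + (2*(-35))*28)/(-2268 - 14*(-348)) = (208 + (2*(-35))*28)/(-2268 - 14*(-348)) = (208 - 70*28)/(-2268 + 4872) = (208 - 1960)/2604 = -1752*1/2604 = -146/217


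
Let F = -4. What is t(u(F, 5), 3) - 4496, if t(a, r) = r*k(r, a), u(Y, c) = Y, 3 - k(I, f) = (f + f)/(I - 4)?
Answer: -4511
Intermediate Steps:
k(I, f) = 3 - 2*f/(-4 + I) (k(I, f) = 3 - (f + f)/(I - 4) = 3 - 2*f/(-4 + I))
t(a, r) = r*(-12 - 2*a + 3*r)/(-4 + r) (t(a, r) = r*((-12 - 2*a + 3*r)/(-4 + r)) = r*(-12 - 2*a + 3*r)/(-4 + r))
t(u(F, 5), 3) - 4496 = 3*(-12 - 2*(-4) + 3*3)/(-4 + 3) - 4496 = 3*(-12 + 8 + 9)/(-1) - 4496 = 3*(-1)*5 - 4496 = -15 - 4496 = -4511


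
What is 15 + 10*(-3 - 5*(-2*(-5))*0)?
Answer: -15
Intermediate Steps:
15 + 10*(-3 - 5*(-2*(-5))*0) = 15 + 10*(-3 - 50*0) = 15 + 10*(-3 - 5*0) = 15 + 10*(-3 + 0) = 15 + 10*(-3) = 15 - 30 = -15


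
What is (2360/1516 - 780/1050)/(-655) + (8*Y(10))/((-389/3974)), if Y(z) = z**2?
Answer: -27622721839644/3379855675 ≈ -8172.8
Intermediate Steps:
(2360/1516 - 780/1050)/(-655) + (8*Y(10))/((-389/3974)) = (2360/1516 - 780/1050)/(-655) + (8*10**2)/((-389/3974)) = (2360*(1/1516) - 780*1/1050)*(-1/655) + (8*100)/((-389*1/3974)) = (590/379 - 26/35)*(-1/655) + 800/(-389/3974) = (10796/13265)*(-1/655) + 800*(-3974/389) = -10796/8688575 - 3179200/389 = -27622721839644/3379855675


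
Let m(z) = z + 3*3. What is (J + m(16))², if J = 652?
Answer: 458329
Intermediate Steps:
m(z) = 9 + z (m(z) = z + 9 = 9 + z)
(J + m(16))² = (652 + (9 + 16))² = (652 + 25)² = 677² = 458329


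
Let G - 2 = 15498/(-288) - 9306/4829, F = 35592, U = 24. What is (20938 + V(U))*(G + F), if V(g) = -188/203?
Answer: 530472281768733/712936 ≈ 7.4407e+8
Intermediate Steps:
V(g) = -188/203 (V(g) = -188*1/203 = -188/203)
G = -377467/7024 (G = 2 + (15498/(-288) - 9306/4829) = 2 + (15498*(-1/288) - 9306*1/4829) = 2 + (-861/16 - 846/439) = 2 - 391515/7024 = -377467/7024 ≈ -53.740)
(20938 + V(U))*(G + F) = (20938 - 188/203)*(-377467/7024 + 35592) = (4250226/203)*(249620741/7024) = 530472281768733/712936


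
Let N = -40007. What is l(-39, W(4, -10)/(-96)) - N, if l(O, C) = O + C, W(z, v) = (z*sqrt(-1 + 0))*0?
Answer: 39968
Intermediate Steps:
W(z, v) = 0 (W(z, v) = (z*sqrt(-1))*0 = (z*I)*0 = (I*z)*0 = 0)
l(O, C) = C + O
l(-39, W(4, -10)/(-96)) - N = (0/(-96) - 39) - 1*(-40007) = (0*(-1/96) - 39) + 40007 = (0 - 39) + 40007 = -39 + 40007 = 39968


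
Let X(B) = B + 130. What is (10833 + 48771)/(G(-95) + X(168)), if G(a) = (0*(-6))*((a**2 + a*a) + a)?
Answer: 29802/149 ≈ 200.01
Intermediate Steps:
X(B) = 130 + B
G(a) = 0 (G(a) = 0*((a**2 + a**2) + a) = 0*(2*a**2 + a) = 0*(a + 2*a**2) = 0)
(10833 + 48771)/(G(-95) + X(168)) = (10833 + 48771)/(0 + (130 + 168)) = 59604/(0 + 298) = 59604/298 = 59604*(1/298) = 29802/149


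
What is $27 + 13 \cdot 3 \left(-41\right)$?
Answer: $-1572$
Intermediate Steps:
$27 + 13 \cdot 3 \left(-41\right) = 27 + 39 \left(-41\right) = 27 - 1599 = -1572$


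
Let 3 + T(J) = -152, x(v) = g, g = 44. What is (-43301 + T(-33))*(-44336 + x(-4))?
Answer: 1924753152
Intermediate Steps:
x(v) = 44
T(J) = -155 (T(J) = -3 - 152 = -155)
(-43301 + T(-33))*(-44336 + x(-4)) = (-43301 - 155)*(-44336 + 44) = -43456*(-44292) = 1924753152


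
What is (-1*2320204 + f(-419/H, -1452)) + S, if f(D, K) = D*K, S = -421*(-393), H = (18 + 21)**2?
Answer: -1092255961/507 ≈ -2.1544e+6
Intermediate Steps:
H = 1521 (H = 39**2 = 1521)
S = 165453
(-1*2320204 + f(-419/H, -1452)) + S = (-1*2320204 - 419/1521*(-1452)) + 165453 = (-2320204 - 419*1/1521*(-1452)) + 165453 = (-2320204 - 419/1521*(-1452)) + 165453 = (-2320204 + 202796/507) + 165453 = -1176140632/507 + 165453 = -1092255961/507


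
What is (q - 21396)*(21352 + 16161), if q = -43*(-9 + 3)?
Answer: -792949794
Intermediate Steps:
q = 258 (q = -43*(-6) = 258)
(q - 21396)*(21352 + 16161) = (258 - 21396)*(21352 + 16161) = -21138*37513 = -792949794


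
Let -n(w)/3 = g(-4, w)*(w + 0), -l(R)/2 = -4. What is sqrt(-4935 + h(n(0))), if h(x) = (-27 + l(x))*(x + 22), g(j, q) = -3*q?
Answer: I*sqrt(5353) ≈ 73.164*I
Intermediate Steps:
l(R) = 8 (l(R) = -2*(-4) = 8)
n(w) = 9*w**2 (n(w) = -3*(-3*w)*(w + 0) = -3*(-3*w)*w = -(-9)*w**2 = 9*w**2)
h(x) = -418 - 19*x (h(x) = (-27 + 8)*(x + 22) = -19*(22 + x) = -418 - 19*x)
sqrt(-4935 + h(n(0))) = sqrt(-4935 + (-418 - 171*0**2)) = sqrt(-4935 + (-418 - 171*0)) = sqrt(-4935 + (-418 - 19*0)) = sqrt(-4935 + (-418 + 0)) = sqrt(-4935 - 418) = sqrt(-5353) = I*sqrt(5353)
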